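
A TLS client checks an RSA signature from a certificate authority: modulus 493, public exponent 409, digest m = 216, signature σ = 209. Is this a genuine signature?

genuine

σ^2 ≡ 209^2 = 43681 ≡ 297
σ^4 ≡ 297^2 = 88209 ≡ 455
σ^8 ≡ 455^2 = 207025 ≡ 458
σ^16 ≡ 458^2 = 209764 ≡ 239
σ^32 ≡ 239^2 = 57121 ≡ 426
σ^64 ≡ 426^2 = 181476 ≡ 52
σ^128 ≡ 52^2 = 2704 ≡ 239
σ^256 ≡ 239^2 = 57121 ≡ 426
409 = 256 + 128 + 16 + 8 + 1, so σ^409 ≡ 426·239·239·458·209 ≡ 216 (mod 493)
216 = m, so the signature checks out.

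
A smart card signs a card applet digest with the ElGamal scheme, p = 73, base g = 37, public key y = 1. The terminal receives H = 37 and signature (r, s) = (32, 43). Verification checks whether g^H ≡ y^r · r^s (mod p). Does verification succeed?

Left side g^H mod p:
Squares mod 73: 37^1≡37, 37^2≡55, 37^4≡32, 37^8≡2, 37^16≡4, 37^32≡16
37 = 32 + 4 + 1, so 37^37 ≡ 16·32·37 ≡ 37 (mod 73)
Right side y^r · r^s mod p:
Squares mod 73: 1^1≡1, 1^2≡1, 1^4≡1, 1^8≡1, 1^16≡1, 1^32≡1
1^32 ≡ 1 (mod 73)
Squares mod 73: 32^1≡32, 32^2≡2, 32^4≡4, 32^8≡16, 32^16≡37, 32^32≡55
43 = 32 + 8 + 2 + 1, so 32^43 ≡ 55·16·2·32 ≡ 37 (mod 73)
1·37 = 37 ≡ 37 (mod 73)
37 ≡ 37 (mod 73), so the signature is genuine.

passes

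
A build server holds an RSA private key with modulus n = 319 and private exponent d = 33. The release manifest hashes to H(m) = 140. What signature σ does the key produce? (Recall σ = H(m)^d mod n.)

94

Squares mod 319: (H(m))^1≡140, (H(m))^2≡141, (H(m))^4≡103, (H(m))^8≡82, (H(m))^16≡25, (H(m))^32≡306
33 = 32 + 1, so (H(m))^33 ≡ 306·140 ≡ 94 (mod 319)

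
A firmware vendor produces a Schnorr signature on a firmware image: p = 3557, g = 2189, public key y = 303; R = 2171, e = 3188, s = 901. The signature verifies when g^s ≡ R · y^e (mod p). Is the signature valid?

valid

g^s mod p:
2189^2 = 4791721 ≡ 442
2189^4 ≡ 442^2 = 195364 ≡ 3286
2189^8 ≡ 3286^2 = 10797796 ≡ 2301
2189^16 ≡ 2301^2 = 5294601 ≡ 1785
2189^32 ≡ 1785^2 = 3186225 ≡ 2710
2189^64 ≡ 2710^2 = 7344100 ≡ 2452
2189^128 ≡ 2452^2 = 6012304 ≡ 974
2189^256 ≡ 974^2 = 948676 ≡ 2514
2189^512 ≡ 2514^2 = 6320196 ≡ 2964
901 = 512 + 256 + 128 + 4 + 1, so 2189^901 ≡ 2964·2514·974·3286·2189 ≡ 1559 (mod 3557)
R · y^e mod p:
303^2 = 91809 ≡ 2884
303^4 ≡ 2884^2 = 8317456 ≡ 1190
303^8 ≡ 1190^2 = 1416100 ≡ 414
303^16 ≡ 414^2 = 171396 ≡ 660
303^32 ≡ 660^2 = 435600 ≡ 1646
303^64 ≡ 1646^2 = 2709316 ≡ 2439
303^128 ≡ 2439^2 = 5948721 ≡ 1417
303^256 ≡ 1417^2 = 2007889 ≡ 1741
303^512 ≡ 1741^2 = 3031081 ≡ 517
303^1024 ≡ 517^2 = 267289 ≡ 514
303^2048 ≡ 514^2 = 264196 ≡ 978
3188 = 2048 + 1024 + 64 + 32 + 16 + 4, so 303^3188 ≡ 978·514·2439·1646·660·1190 ≡ 371 (mod 3557)
2171·371 = 805441 ≡ 1559 (mod 3557)
1559 ≡ 1559 (mod 3557); signature holds.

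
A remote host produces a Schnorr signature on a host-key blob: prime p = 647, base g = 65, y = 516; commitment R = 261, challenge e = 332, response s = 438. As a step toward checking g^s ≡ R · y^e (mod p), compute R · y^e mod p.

Squares mod 647: 516^1≡516, 516^2≡339, 516^4≡402, 516^8≡501, 516^16≡612, 516^32≡578, 516^64≡232, 516^128≡123, 516^256≡248
332 = 256 + 64 + 8 + 4, so 516^332 ≡ 248·232·501·402 ≡ 363 (mod 647)
R · y^e ≡ 261·363 = 94743 ≡ 281 (mod 647)

281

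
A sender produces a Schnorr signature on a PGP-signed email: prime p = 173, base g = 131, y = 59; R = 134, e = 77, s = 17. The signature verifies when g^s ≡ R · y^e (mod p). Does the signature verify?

g^s mod p:
Squares mod 173: 131^1≡131, 131^2≡34, 131^4≡118, 131^8≡84, 131^16≡136
17 = 16 + 1, so 131^17 ≡ 136·131 ≡ 170 (mod 173)
R · y^e mod p:
Squares mod 173: 59^1≡59, 59^2≡21, 59^4≡95, 59^8≡29, 59^16≡149, 59^32≡57, 59^64≡135
77 = 64 + 8 + 4 + 1, so 59^77 ≡ 135·29·95·59 ≡ 82 (mod 173)
134·82 = 10988 ≡ 89 (mod 173)
170 ≠ 89; the check fails.

does not verify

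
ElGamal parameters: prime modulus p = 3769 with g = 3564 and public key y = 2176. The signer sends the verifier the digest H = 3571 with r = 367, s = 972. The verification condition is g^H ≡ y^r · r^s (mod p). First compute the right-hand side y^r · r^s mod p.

2552

2176^367 mod 3769 = 1304
367^972 mod 3769 = 2083
y^r · r^s ≡ 1304·2083 = 2716232 ≡ 2552 (mod 3769)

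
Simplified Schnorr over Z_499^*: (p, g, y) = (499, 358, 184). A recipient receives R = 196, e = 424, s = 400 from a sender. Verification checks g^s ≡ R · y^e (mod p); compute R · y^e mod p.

184^2 = 33856 ≡ 423
184^4 ≡ 423^2 = 178929 ≡ 287
184^8 ≡ 287^2 = 82369 ≡ 34
184^16 ≡ 34^2 = 1156 ≡ 158
184^32 ≡ 158^2 = 24964 ≡ 14
184^64 ≡ 14^2 = 196
184^128 ≡ 196^2 = 38416 ≡ 492
184^256 ≡ 492^2 = 242064 ≡ 49
424 = 256 + 128 + 32 + 8, so 184^424 ≡ 49·492·14·34 ≡ 404 (mod 499)
R · y^e ≡ 196·404 = 79184 ≡ 342 (mod 499)

342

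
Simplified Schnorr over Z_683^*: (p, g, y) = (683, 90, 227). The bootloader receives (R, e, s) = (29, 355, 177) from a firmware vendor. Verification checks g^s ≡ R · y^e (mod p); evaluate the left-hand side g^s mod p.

481

90^2 = 8100 ≡ 587
90^4 ≡ 587^2 = 344569 ≡ 337
90^8 ≡ 337^2 = 113569 ≡ 191
90^16 ≡ 191^2 = 36481 ≡ 282
90^32 ≡ 282^2 = 79524 ≡ 296
90^64 ≡ 296^2 = 87616 ≡ 192
90^128 ≡ 192^2 = 36864 ≡ 665
177 = 128 + 32 + 16 + 1, so 90^177 ≡ 665·296·282·90 ≡ 481 (mod 683)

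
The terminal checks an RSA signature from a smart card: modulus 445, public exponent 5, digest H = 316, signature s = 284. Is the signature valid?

invalid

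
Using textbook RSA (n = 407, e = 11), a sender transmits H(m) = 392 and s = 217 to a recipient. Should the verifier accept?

reject

s^11 mod 407 = 294
s^11 mod 407 = 294, but H(m) = 392.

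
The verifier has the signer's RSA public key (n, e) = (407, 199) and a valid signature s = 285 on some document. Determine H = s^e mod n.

285

Squares mod 407: s^1≡285, s^2≡232, s^4≡100, s^8≡232, s^16≡100, s^32≡232, s^64≡100, s^128≡232
199 = 128 + 64 + 4 + 2 + 1, so s^199 ≡ 232·100·100·232·285 ≡ 285 (mod 407)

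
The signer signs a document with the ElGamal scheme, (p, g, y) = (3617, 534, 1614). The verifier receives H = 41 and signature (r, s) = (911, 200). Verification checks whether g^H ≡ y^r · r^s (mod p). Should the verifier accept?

Left side g^H mod p:
534^2 = 285156 ≡ 3030
534^4 ≡ 3030^2 = 9180900 ≡ 954
534^8 ≡ 954^2 = 910116 ≡ 2249
534^16 ≡ 2249^2 = 5058001 ≡ 1435
534^32 ≡ 1435^2 = 2059225 ≡ 1152
41 = 32 + 8 + 1, so 534^41 ≡ 1152·2249·534 ≡ 3098 (mod 3617)
Right side y^r · r^s mod p:
1614^2 = 2604996 ≡ 756
1614^4 ≡ 756^2 = 571536 ≡ 50
1614^8 ≡ 50^2 = 2500
1614^16 ≡ 2500^2 = 6250000 ≡ 3441
1614^32 ≡ 3441^2 = 11840481 ≡ 2040
1614^64 ≡ 2040^2 = 4161600 ≡ 2050
1614^128 ≡ 2050^2 = 4202500 ≡ 3163
1614^256 ≡ 3163^2 = 10004569 ≡ 3564
1614^512 ≡ 3564^2 = 12702096 ≡ 2809
911 = 512 + 256 + 128 + 8 + 4 + 2 + 1, so 1614^911 ≡ 2809·3564·3163·2500·50·756·1614 ≡ 2853 (mod 3617)
911^2 = 829921 ≡ 1628
911^4 ≡ 1628^2 = 2650384 ≡ 2740
911^8 ≡ 2740^2 = 7507600 ≡ 2325
911^16 ≡ 2325^2 = 5405625 ≡ 1827
911^32 ≡ 1827^2 = 3337929 ≡ 3055
911^64 ≡ 3055^2 = 9333025 ≡ 1165
911^128 ≡ 1165^2 = 1357225 ≡ 850
200 = 128 + 64 + 8, so 911^200 ≡ 850·1165·2325 ≡ 2240 (mod 3617)
2853·2240 = 6390720 ≡ 3098 (mod 3617)
3098 ≡ 3098 (mod 3617), so the signature is genuine.

accept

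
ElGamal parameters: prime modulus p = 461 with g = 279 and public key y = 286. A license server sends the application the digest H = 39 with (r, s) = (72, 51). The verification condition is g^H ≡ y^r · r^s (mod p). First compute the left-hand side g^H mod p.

429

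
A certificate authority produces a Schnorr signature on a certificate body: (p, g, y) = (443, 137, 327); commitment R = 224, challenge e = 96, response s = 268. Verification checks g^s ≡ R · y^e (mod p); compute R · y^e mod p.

327^96 mod 443 = 88
R · y^e ≡ 224·88 = 19712 ≡ 220 (mod 443)

220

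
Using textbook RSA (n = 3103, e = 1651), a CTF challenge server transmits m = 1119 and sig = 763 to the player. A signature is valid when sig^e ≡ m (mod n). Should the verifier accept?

reject

sig^2 ≡ 763^2 = 582169 ≡ 1908
sig^4 ≡ 1908^2 = 3640464 ≡ 645
sig^8 ≡ 645^2 = 416025 ≡ 223
sig^16 ≡ 223^2 = 49729 ≡ 81
sig^32 ≡ 81^2 = 6561 ≡ 355
sig^64 ≡ 355^2 = 126025 ≡ 1905
sig^128 ≡ 1905^2 = 3629025 ≡ 1618
sig^256 ≡ 1618^2 = 2617924 ≡ 2095
sig^512 ≡ 2095^2 = 4389025 ≡ 1383
sig^1024 ≡ 1383^2 = 1912689 ≡ 1241
1651 = 1024 + 512 + 64 + 32 + 16 + 2 + 1, so sig^1651 ≡ 1241·1383·1905·355·81·1908·763 ≡ 651 (mod 3103)
The recovered value 651 does not match the digest 1119.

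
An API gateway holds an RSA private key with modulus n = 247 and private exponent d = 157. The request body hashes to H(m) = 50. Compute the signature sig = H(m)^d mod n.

(H(m))^157 mod 247 = 50

50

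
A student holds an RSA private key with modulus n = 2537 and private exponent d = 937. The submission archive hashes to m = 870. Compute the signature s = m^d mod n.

1930

m^2 ≡ 870^2 = 756900 ≡ 874
m^4 ≡ 874^2 = 763876 ≡ 239
m^8 ≡ 239^2 = 57121 ≡ 1307
m^16 ≡ 1307^2 = 1708249 ≡ 848
m^32 ≡ 848^2 = 719104 ≡ 1133
m^64 ≡ 1133^2 = 1283689 ≡ 2504
m^128 ≡ 2504^2 = 6270016 ≡ 1089
m^256 ≡ 1089^2 = 1185921 ≡ 1142
m^512 ≡ 1142^2 = 1304164 ≡ 146
937 = 512 + 256 + 128 + 32 + 8 + 1, so m^937 ≡ 146·1142·1089·1133·1307·870 ≡ 1930 (mod 2537)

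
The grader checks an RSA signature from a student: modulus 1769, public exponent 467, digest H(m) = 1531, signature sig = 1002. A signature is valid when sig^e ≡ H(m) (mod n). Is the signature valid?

sig^467 mod 1769 = 1531
sig^467 mod 1769 = 1531 matches H(m).

valid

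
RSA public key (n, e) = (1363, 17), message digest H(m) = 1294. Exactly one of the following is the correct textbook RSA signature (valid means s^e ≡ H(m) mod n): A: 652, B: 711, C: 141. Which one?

Candidate A: Squares mod 1363: 652^1≡652, 652^2≡1211, 652^4≡1296, 652^8≡400, 652^16≡529; 17 = 16 + 1, so 652^17 ≡ 529·652 ≡ 69 (mod 1363)
Candidate B: Squares mod 1363: 711^1≡711, 711^2≡1211, 711^4≡1296, 711^8≡400, 711^16≡529; 17 = 16 + 1, so 711^17 ≡ 529·711 ≡ 1294 (mod 1363)
  → matches H(m) = 1294
Candidate C: Squares mod 1363: 141^1≡141, 141^2≡799, 141^4≡517, 141^8≡141, 141^16≡799; 17 = 16 + 1, so 141^17 ≡ 799·141 ≡ 893 (mod 1363)

B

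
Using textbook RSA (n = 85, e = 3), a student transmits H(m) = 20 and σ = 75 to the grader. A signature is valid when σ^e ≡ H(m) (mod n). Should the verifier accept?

accept

σ^2 ≡ 75^2 = 5625 ≡ 15
3 = 2 + 1, so σ^3 ≡ 15·75 ≡ 20 (mod 85)
σ^3 mod 85 = 20 matches H(m).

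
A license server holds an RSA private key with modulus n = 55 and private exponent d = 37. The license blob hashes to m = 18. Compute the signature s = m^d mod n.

m^2 ≡ 18^2 = 324 ≡ 49
m^4 ≡ 49^2 = 2401 ≡ 36
m^8 ≡ 36^2 = 1296 ≡ 31
m^16 ≡ 31^2 = 961 ≡ 26
m^32 ≡ 26^2 = 676 ≡ 16
37 = 32 + 4 + 1, so m^37 ≡ 16·36·18 ≡ 28 (mod 55)

28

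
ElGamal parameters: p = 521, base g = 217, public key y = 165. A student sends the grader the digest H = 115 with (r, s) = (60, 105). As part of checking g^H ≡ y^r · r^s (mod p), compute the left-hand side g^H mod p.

Squares mod 521: 217^1≡217, 217^2≡199, 217^4≡5, 217^8≡25, 217^16≡104, 217^32≡396, 217^64≡516
115 = 64 + 32 + 16 + 2 + 1, so 217^115 ≡ 516·396·104·199·217 ≡ 206 (mod 521)

206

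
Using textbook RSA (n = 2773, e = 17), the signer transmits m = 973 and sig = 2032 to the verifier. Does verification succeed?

sig^17 mod 2773 = 973
sig^17 mod 2773 = 973 matches m.

passes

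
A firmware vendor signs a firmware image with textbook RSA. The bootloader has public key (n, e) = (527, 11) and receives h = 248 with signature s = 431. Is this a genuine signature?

forged

s^2 ≡ 431^2 = 185761 ≡ 257
s^4 ≡ 257^2 = 66049 ≡ 174
s^8 ≡ 174^2 = 30276 ≡ 237
11 = 8 + 2 + 1, so s^11 ≡ 237·257·431 ≡ 328 (mod 527)
328 ≠ 248, so verification fails.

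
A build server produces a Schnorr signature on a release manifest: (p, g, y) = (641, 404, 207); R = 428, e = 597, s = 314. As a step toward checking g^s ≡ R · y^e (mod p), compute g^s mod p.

404^2 = 163216 ≡ 402
404^4 ≡ 402^2 = 161604 ≡ 72
404^8 ≡ 72^2 = 5184 ≡ 56
404^16 ≡ 56^2 = 3136 ≡ 572
404^32 ≡ 572^2 = 327184 ≡ 274
404^64 ≡ 274^2 = 75076 ≡ 79
404^128 ≡ 79^2 = 6241 ≡ 472
404^256 ≡ 472^2 = 222784 ≡ 357
314 = 256 + 32 + 16 + 8 + 2, so 404^314 ≡ 357·274·572·56·402 ≡ 382 (mod 641)

382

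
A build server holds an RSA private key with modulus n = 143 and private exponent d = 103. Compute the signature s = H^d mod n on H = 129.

Squares mod 143: H^1≡129, H^2≡53, H^4≡92, H^8≡27, H^16≡14, H^32≡53, H^64≡92
103 = 64 + 32 + 4 + 2 + 1, so H^103 ≡ 92·53·92·53·129 ≡ 116 (mod 143)

116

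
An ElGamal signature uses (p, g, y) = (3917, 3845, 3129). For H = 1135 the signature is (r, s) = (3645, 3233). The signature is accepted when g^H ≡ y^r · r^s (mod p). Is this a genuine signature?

Left side g^H mod p:
3845^1135 mod 3917 = 3562
Right side y^r · r^s mod p:
3129^3645 mod 3917 = 2830
3645^3233 mod 3917 = 3845
2830·3845 = 10881350 ≡ 3841 (mod 3917)
3562 ≠ 3841, so verification fails.

forged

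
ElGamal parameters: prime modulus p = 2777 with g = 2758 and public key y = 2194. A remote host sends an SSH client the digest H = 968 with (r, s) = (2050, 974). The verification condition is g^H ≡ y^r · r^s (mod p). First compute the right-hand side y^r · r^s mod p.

1877

2194^2050 mod 2777 = 2014
2050^974 mod 2777 = 518
y^r · r^s ≡ 2014·518 = 1043252 ≡ 1877 (mod 2777)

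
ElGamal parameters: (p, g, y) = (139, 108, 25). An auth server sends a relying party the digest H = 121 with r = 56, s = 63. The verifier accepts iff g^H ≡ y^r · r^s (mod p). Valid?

no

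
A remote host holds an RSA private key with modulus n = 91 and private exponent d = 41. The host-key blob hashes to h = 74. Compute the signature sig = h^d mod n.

16

h^2 ≡ 74^2 = 5476 ≡ 16
h^4 ≡ 16^2 = 256 ≡ 74
h^8 ≡ 74^2 = 5476 ≡ 16
h^16 ≡ 16^2 = 256 ≡ 74
h^32 ≡ 74^2 = 5476 ≡ 16
41 = 32 + 8 + 1, so h^41 ≡ 16·16·74 ≡ 16 (mod 91)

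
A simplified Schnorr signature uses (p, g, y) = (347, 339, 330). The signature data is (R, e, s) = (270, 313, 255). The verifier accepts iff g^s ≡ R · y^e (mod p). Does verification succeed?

g^s mod p:
Squares mod 347: 339^1≡339, 339^2≡64, 339^4≡279, 339^8≡113, 339^16≡277, 339^32≡42, 339^64≡29, 339^128≡147
255 = 128 + 64 + 32 + 16 + 8 + 4 + 2 + 1, so 339^255 ≡ 147·29·42·277·113·279·64·339 ≡ 205 (mod 347)
R · y^e mod p:
Squares mod 347: 330^1≡330, 330^2≡289, 330^4≡241, 330^8≡132, 330^16≡74, 330^32≡271, 330^64≡224, 330^128≡208, 330^256≡236
313 = 256 + 32 + 16 + 8 + 1, so 330^313 ≡ 236·271·74·132·330 ≡ 300 (mod 347)
270·300 = 81000 ≡ 149 (mod 347)
205 ≠ 149; the check fails.

fails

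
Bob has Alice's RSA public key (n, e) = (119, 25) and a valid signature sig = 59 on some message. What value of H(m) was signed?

59

sig^2 ≡ 59^2 = 3481 ≡ 30
sig^4 ≡ 30^2 = 900 ≡ 67
sig^8 ≡ 67^2 = 4489 ≡ 86
sig^16 ≡ 86^2 = 7396 ≡ 18
25 = 16 + 8 + 1, so sig^25 ≡ 18·86·59 ≡ 59 (mod 119)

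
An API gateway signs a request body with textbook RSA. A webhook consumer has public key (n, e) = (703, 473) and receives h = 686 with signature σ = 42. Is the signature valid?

invalid

σ^2 ≡ 42^2 = 1764 ≡ 358
σ^4 ≡ 358^2 = 128164 ≡ 218
σ^8 ≡ 218^2 = 47524 ≡ 423
σ^16 ≡ 423^2 = 178929 ≡ 367
σ^32 ≡ 367^2 = 134689 ≡ 416
σ^64 ≡ 416^2 = 173056 ≡ 118
σ^128 ≡ 118^2 = 13924 ≡ 567
σ^256 ≡ 567^2 = 321489 ≡ 218
473 = 256 + 128 + 64 + 16 + 8 + 1, so σ^473 ≡ 218·567·118·367·423·42 ≡ 17 (mod 703)
The recovered value 17 does not match the digest 686.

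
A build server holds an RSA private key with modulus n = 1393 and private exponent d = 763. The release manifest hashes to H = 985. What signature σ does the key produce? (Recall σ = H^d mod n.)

670

H^763 mod 1393 = 670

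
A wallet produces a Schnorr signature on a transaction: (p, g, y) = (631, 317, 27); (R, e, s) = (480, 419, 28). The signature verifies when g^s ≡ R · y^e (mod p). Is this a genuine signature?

g^s mod p:
Squares mod 631: 317^1≡317, 317^2≡160, 317^4≡360, 317^8≡245, 317^16≡80
28 = 16 + 8 + 4, so 317^28 ≡ 80·245·360 ≡ 158 (mod 631)
R · y^e mod p:
Squares mod 631: 27^1≡27, 27^2≡98, 27^4≡139, 27^8≡391, 27^16≡179, 27^32≡491, 27^64≡39, 27^128≡259, 27^256≡195
419 = 256 + 128 + 32 + 2 + 1, so 27^419 ≡ 195·259·491·98·27 ≡ 187 (mod 631)
480·187 = 89760 ≡ 158 (mod 631)
158 ≡ 158 (mod 631); signature holds.

genuine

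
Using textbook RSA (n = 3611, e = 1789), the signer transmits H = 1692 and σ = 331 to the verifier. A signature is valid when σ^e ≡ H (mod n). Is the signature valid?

σ^1789 mod 3611 = 1453
1453 ≠ 1692, so verification fails.

invalid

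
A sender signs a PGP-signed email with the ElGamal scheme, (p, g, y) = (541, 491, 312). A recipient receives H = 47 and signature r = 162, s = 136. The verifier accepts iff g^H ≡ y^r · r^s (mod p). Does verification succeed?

fails

Left side g^H mod p:
491^47 mod 541 = 160
Right side y^r · r^s mod p:
312^162 mod 541 = 1
162^136 mod 541 = 309
1·309 = 309 ≡ 309 (mod 541)
160 ≠ 309, so verification fails.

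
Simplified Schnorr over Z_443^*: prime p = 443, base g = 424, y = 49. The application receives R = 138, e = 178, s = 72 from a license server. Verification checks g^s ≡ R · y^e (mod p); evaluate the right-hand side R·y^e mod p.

233

Squares mod 443: 49^1≡49, 49^2≡186, 49^4≡42, 49^8≡435, 49^16≡64, 49^32≡109, 49^64≡363, 49^128≡198
178 = 128 + 32 + 16 + 2, so 49^178 ≡ 198·109·64·186 ≡ 37 (mod 443)
R · y^e ≡ 138·37 = 5106 ≡ 233 (mod 443)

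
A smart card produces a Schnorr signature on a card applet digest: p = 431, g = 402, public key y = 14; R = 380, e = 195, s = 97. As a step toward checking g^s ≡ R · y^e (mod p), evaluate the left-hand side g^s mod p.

402^97 mod 431 = 310

310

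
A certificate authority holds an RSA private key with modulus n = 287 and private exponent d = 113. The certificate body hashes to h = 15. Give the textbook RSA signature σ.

281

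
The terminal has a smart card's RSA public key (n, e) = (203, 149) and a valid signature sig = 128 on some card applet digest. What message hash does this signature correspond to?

186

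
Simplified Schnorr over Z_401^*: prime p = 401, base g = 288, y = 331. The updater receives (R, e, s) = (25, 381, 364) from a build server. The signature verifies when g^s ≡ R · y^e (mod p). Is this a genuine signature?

g^s mod p:
288^364 mod 401 = 5
R · y^e mod p:
331^381 mod 401 = 173
25·173 = 4325 ≡ 315 (mod 401)
5 ≠ 315; the check fails.

forged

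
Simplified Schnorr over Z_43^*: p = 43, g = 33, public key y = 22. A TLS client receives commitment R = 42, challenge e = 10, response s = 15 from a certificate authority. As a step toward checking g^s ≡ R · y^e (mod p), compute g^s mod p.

27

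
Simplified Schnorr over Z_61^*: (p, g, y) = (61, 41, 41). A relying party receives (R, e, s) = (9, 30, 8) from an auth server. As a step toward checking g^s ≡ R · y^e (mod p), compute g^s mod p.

9

41^2 = 1681 ≡ 34
41^4 ≡ 34^2 = 1156 ≡ 58
41^8 ≡ 58^2 = 3364 ≡ 9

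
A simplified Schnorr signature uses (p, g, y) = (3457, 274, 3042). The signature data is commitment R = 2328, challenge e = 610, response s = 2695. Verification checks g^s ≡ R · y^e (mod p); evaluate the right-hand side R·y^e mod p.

1956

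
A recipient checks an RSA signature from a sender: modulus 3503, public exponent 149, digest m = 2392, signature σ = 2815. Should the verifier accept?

accept

Squares mod 3503: σ^1≡2815, σ^2≡439, σ^4≡56, σ^8≡3136, σ^16≡1575, σ^32≡501, σ^64≡2288, σ^128≡1462
149 = 128 + 16 + 4 + 1, so σ^149 ≡ 1462·1575·56·2815 ≡ 2392 (mod 3503)
Since 2392 equals the digest 2392, verification succeeds.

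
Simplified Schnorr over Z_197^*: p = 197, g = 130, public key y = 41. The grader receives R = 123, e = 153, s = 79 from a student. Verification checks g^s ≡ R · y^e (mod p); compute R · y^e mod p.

41^2 = 1681 ≡ 105
41^4 ≡ 105^2 = 11025 ≡ 190
41^8 ≡ 190^2 = 36100 ≡ 49
41^16 ≡ 49^2 = 2401 ≡ 37
41^32 ≡ 37^2 = 1369 ≡ 187
41^64 ≡ 187^2 = 34969 ≡ 100
41^128 ≡ 100^2 = 10000 ≡ 150
153 = 128 + 16 + 8 + 1, so 41^153 ≡ 150·37·49·41 ≡ 144 (mod 197)
R · y^e ≡ 123·144 = 17712 ≡ 179 (mod 197)

179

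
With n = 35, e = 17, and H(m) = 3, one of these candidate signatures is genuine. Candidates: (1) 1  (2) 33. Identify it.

2

Candidate 1: 1^2 = 1; 1^4 ≡ 1^2 = 1; 1^8 ≡ 1^2 = 1; 1^16 ≡ 1^2 = 1; 17 = 16 + 1, so 1^17 ≡ 1·1 ≡ 1 (mod 35)
Candidate 2: 33^2 = 1089 ≡ 4; 33^4 ≡ 4^2 = 16; 33^8 ≡ 16^2 = 256 ≡ 11; 33^16 ≡ 11^2 = 121 ≡ 16; 17 = 16 + 1, so 33^17 ≡ 16·33 ≡ 3 (mod 35)
  → matches H(m) = 3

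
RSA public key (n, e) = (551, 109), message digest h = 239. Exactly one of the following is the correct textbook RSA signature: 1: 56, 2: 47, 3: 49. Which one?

3

Candidate 1: Squares mod 551: 56^1≡56, 56^2≡381, 56^4≡248, 56^8≡343, 56^16≡286, 56^32≡248, 56^64≡343; 109 = 64 + 32 + 8 + 4 + 1, so 56^109 ≡ 343·248·343·248·56 ≡ 18 (mod 551)
Candidate 2: Squares mod 551: 47^1≡47, 47^2≡5, 47^4≡25, 47^8≡74, 47^16≡517, 47^32≡54, 47^64≡161; 109 = 64 + 32 + 8 + 4 + 1, so 47^109 ≡ 161·54·74·25·47 ≡ 503 (mod 551)
Candidate 3: Squares mod 551: 49^1≡49, 49^2≡197, 49^4≡239, 49^8≡368, 49^16≡429, 49^32≡7, 49^64≡49; 109 = 64 + 32 + 8 + 4 + 1, so 49^109 ≡ 49·7·368·239·49 ≡ 239 (mod 551)
  → matches h = 239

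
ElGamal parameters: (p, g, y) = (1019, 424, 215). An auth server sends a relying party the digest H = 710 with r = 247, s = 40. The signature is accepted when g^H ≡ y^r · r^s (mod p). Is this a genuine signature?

forged

Left side g^H mod p:
424^2 = 179776 ≡ 432
424^4 ≡ 432^2 = 186624 ≡ 147
424^8 ≡ 147^2 = 21609 ≡ 210
424^16 ≡ 210^2 = 44100 ≡ 283
424^32 ≡ 283^2 = 80089 ≡ 607
424^64 ≡ 607^2 = 368449 ≡ 590
424^128 ≡ 590^2 = 348100 ≡ 621
424^256 ≡ 621^2 = 385641 ≡ 459
424^512 ≡ 459^2 = 210681 ≡ 767
710 = 512 + 128 + 64 + 4 + 2, so 424^710 ≡ 767·621·590·147·432 ≡ 99 (mod 1019)
Right side y^r · r^s mod p:
215^2 = 46225 ≡ 370
215^4 ≡ 370^2 = 136900 ≡ 354
215^8 ≡ 354^2 = 125316 ≡ 998
215^16 ≡ 998^2 = 996004 ≡ 441
215^32 ≡ 441^2 = 194481 ≡ 871
215^64 ≡ 871^2 = 758641 ≡ 505
215^128 ≡ 505^2 = 255025 ≡ 275
247 = 128 + 64 + 32 + 16 + 4 + 2 + 1, so 215^247 ≡ 275·505·871·441·354·370·215 ≡ 350 (mod 1019)
247^2 = 61009 ≡ 888
247^4 ≡ 888^2 = 788544 ≡ 857
247^8 ≡ 857^2 = 734449 ≡ 769
247^16 ≡ 769^2 = 591361 ≡ 341
247^32 ≡ 341^2 = 116281 ≡ 115
40 = 32 + 8, so 247^40 ≡ 115·769 ≡ 801 (mod 1019)
350·801 = 280350 ≡ 125 (mod 1019)
99 ≠ 125, so verification fails.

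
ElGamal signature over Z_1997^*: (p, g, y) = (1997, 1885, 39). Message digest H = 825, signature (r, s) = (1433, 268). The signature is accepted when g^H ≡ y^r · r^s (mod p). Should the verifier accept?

accept

Left side g^H mod p:
Squares mod 1997: 1885^1≡1885, 1885^2≡562, 1885^4≡318, 1885^8≡1274, 1885^16≡1512, 1885^32≡1576, 1885^64≡1505, 1885^128≡427, 1885^256≡602, 1885^512≡947
825 = 512 + 256 + 32 + 16 + 8 + 1, so 1885^825 ≡ 947·602·1576·1512·1274·1885 ≡ 251 (mod 1997)
Right side y^r · r^s mod p:
Squares mod 1997: 39^1≡39, 39^2≡1521, 39^4≡915, 39^8≡482, 39^16≡672, 39^32≡262, 39^64≡746, 39^128≡1350, 39^256≡1236, 39^512≡1988, 39^1024≡81
1433 = 1024 + 256 + 128 + 16 + 8 + 1, so 39^1433 ≡ 81·1236·1350·672·482·39 ≡ 174 (mod 1997)
Squares mod 1997: 1433^1≡1433, 1433^2≡573, 1433^4≡821, 1433^8≡1052, 1433^16≡366, 1433^32≡157, 1433^64≡685, 1433^128≡1927, 1433^256≡906
268 = 256 + 8 + 4, so 1433^268 ≡ 906·1052·821 ≡ 472 (mod 1997)
174·472 = 82128 ≡ 251 (mod 1997)
251 ≡ 251 (mod 1997), so the signature is genuine.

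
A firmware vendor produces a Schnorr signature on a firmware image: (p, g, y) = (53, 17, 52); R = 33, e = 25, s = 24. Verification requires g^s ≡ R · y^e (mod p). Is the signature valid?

invalid

g^s mod p:
Squares mod 53: 17^1≡17, 17^2≡24, 17^4≡46, 17^8≡49, 17^16≡16
24 = 16 + 8, so 17^24 ≡ 16·49 ≡ 42 (mod 53)
R · y^e mod p:
Squares mod 53: 52^1≡52, 52^2≡1, 52^4≡1, 52^8≡1, 52^16≡1
25 = 16 + 8 + 1, so 52^25 ≡ 1·1·52 ≡ 52 (mod 53)
33·52 = 1716 ≡ 20 (mod 53)
42 ≠ 20; the check fails.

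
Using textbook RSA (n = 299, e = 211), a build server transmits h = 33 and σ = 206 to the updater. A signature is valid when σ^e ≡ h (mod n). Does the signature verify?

σ^2 ≡ 206^2 = 42436 ≡ 277
σ^4 ≡ 277^2 = 76729 ≡ 185
σ^8 ≡ 185^2 = 34225 ≡ 139
σ^16 ≡ 139^2 = 19321 ≡ 185
σ^32 ≡ 185^2 = 34225 ≡ 139
σ^64 ≡ 139^2 = 19321 ≡ 185
σ^128 ≡ 185^2 = 34225 ≡ 139
211 = 128 + 64 + 16 + 2 + 1, so σ^211 ≡ 139·185·185·277·206 ≡ 275 (mod 299)
The recovered value 275 does not match the digest 33.

does not verify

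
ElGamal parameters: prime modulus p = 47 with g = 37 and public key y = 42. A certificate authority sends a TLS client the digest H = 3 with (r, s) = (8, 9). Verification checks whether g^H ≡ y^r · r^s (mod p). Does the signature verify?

Left side g^H mod p:
Squares mod 47: 37^1≡37, 37^2≡6
3 = 2 + 1, so 37^3 ≡ 6·37 ≡ 34 (mod 47)
Right side y^r · r^s mod p:
Squares mod 47: 42^1≡42, 42^2≡25, 42^4≡14, 42^8≡8
42^8 ≡ 8 (mod 47)
Squares mod 47: 8^1≡8, 8^2≡17, 8^4≡7, 8^8≡2
9 = 8 + 1, so 8^9 ≡ 2·8 ≡ 16 (mod 47)
8·16 = 128 ≡ 34 (mod 47)
34 ≡ 34 (mod 47), so the signature is genuine.

verifies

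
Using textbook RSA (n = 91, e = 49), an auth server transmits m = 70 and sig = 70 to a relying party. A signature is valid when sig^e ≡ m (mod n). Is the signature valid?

sig^49 mod 91 = 70
70 = m, so the signature checks out.

valid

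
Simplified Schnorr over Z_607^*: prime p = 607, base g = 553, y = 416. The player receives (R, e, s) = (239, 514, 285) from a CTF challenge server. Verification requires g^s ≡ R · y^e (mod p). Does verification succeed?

g^s mod p:
553^2 = 305809 ≡ 488
553^4 ≡ 488^2 = 238144 ≡ 200
553^8 ≡ 200^2 = 40000 ≡ 545
553^16 ≡ 545^2 = 297025 ≡ 202
553^32 ≡ 202^2 = 40804 ≡ 135
553^64 ≡ 135^2 = 18225 ≡ 15
553^128 ≡ 15^2 = 225
553^256 ≡ 225^2 = 50625 ≡ 244
285 = 256 + 16 + 8 + 4 + 1, so 553^285 ≡ 244·202·545·200·553 ≡ 454 (mod 607)
R · y^e mod p:
416^2 = 173056 ≡ 61
416^4 ≡ 61^2 = 3721 ≡ 79
416^8 ≡ 79^2 = 6241 ≡ 171
416^16 ≡ 171^2 = 29241 ≡ 105
416^32 ≡ 105^2 = 11025 ≡ 99
416^64 ≡ 99^2 = 9801 ≡ 89
416^128 ≡ 89^2 = 7921 ≡ 30
416^256 ≡ 30^2 = 900 ≡ 293
416^512 ≡ 293^2 = 85849 ≡ 262
514 = 512 + 2, so 416^514 ≡ 262·61 ≡ 200 (mod 607)
239·200 = 47800 ≡ 454 (mod 607)
454 ≡ 454 (mod 607); signature holds.

passes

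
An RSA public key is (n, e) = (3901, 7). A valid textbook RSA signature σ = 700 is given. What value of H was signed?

3185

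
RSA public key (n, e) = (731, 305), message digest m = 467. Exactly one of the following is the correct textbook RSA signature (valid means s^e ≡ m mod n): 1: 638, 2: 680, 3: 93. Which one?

Candidate 1: 638^305 mod 731 = 264
Candidate 2: 680^305 mod 731 = 527
Candidate 3: 93^305 mod 731 = 467
  → matches m = 467

3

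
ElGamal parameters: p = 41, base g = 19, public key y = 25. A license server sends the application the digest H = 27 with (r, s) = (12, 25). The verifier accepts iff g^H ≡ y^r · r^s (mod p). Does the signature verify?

verifies

Left side g^H mod p:
19^2 = 361 ≡ 33
19^4 ≡ 33^2 = 1089 ≡ 23
19^8 ≡ 23^2 = 529 ≡ 37
19^16 ≡ 37^2 = 1369 ≡ 16
27 = 16 + 8 + 2 + 1, so 19^27 ≡ 16·37·33·19 ≡ 11 (mod 41)
Right side y^r · r^s mod p:
25^2 = 625 ≡ 10
25^4 ≡ 10^2 = 100 ≡ 18
25^8 ≡ 18^2 = 324 ≡ 37
12 = 8 + 4, so 25^12 ≡ 37·18 ≡ 10 (mod 41)
12^2 = 144 ≡ 21
12^4 ≡ 21^2 = 441 ≡ 31
12^8 ≡ 31^2 = 961 ≡ 18
12^16 ≡ 18^2 = 324 ≡ 37
25 = 16 + 8 + 1, so 12^25 ≡ 37·18·12 ≡ 38 (mod 41)
10·38 = 380 ≡ 11 (mod 41)
11 ≡ 11 (mod 41), so the signature is genuine.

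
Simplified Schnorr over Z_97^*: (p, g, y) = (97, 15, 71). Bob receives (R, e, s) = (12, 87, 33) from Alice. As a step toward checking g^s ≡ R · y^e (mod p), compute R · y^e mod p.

71^2 = 5041 ≡ 94
71^4 ≡ 94^2 = 8836 ≡ 9
71^8 ≡ 9^2 = 81
71^16 ≡ 81^2 = 6561 ≡ 62
71^32 ≡ 62^2 = 3844 ≡ 61
71^64 ≡ 61^2 = 3721 ≡ 35
87 = 64 + 16 + 4 + 2 + 1, so 71^87 ≡ 35·62·9·94·71 ≡ 52 (mod 97)
R · y^e ≡ 12·52 = 624 ≡ 42 (mod 97)

42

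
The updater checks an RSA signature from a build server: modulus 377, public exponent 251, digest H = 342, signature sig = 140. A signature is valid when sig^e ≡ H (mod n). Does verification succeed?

passes

sig^2 ≡ 140^2 = 19600 ≡ 373
sig^4 ≡ 373^2 = 139129 ≡ 16
sig^8 ≡ 16^2 = 256
sig^16 ≡ 256^2 = 65536 ≡ 315
sig^32 ≡ 315^2 = 99225 ≡ 74
sig^64 ≡ 74^2 = 5476 ≡ 198
sig^128 ≡ 198^2 = 39204 ≡ 373
251 = 128 + 64 + 32 + 16 + 8 + 2 + 1, so sig^251 ≡ 373·198·74·315·256·373·140 ≡ 342 (mod 377)
sig^251 mod 377 = 342 matches H.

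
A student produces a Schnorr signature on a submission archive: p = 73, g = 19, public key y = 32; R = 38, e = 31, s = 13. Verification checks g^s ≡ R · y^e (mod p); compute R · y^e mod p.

6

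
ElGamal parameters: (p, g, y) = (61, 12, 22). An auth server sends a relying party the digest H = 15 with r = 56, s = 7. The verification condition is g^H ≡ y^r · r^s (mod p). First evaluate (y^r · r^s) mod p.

1

22^2 = 484 ≡ 57
22^4 ≡ 57^2 = 3249 ≡ 16
22^8 ≡ 16^2 = 256 ≡ 12
22^16 ≡ 12^2 = 144 ≡ 22
22^32 ≡ 22^2 = 484 ≡ 57
56 = 32 + 16 + 8, so 22^56 ≡ 57·22·12 ≡ 42 (mod 61)
56^2 = 3136 ≡ 25
56^4 ≡ 25^2 = 625 ≡ 15
7 = 4 + 2 + 1, so 56^7 ≡ 15·25·56 ≡ 16 (mod 61)
y^r · r^s ≡ 42·16 = 672 ≡ 1 (mod 61)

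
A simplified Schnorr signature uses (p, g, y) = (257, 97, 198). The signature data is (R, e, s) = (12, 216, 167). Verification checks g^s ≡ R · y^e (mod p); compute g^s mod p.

96

97^167 mod 257 = 96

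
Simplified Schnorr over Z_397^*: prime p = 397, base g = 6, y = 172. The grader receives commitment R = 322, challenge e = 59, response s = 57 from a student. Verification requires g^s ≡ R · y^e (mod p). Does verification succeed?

fails

g^s mod p:
6^2 = 36
6^4 ≡ 36^2 = 1296 ≡ 105
6^8 ≡ 105^2 = 11025 ≡ 306
6^16 ≡ 306^2 = 93636 ≡ 341
6^32 ≡ 341^2 = 116281 ≡ 357
57 = 32 + 16 + 8 + 1, so 6^57 ≡ 357·341·306·6 ≡ 117 (mod 397)
R · y^e mod p:
172^2 = 29584 ≡ 206
172^4 ≡ 206^2 = 42436 ≡ 354
172^8 ≡ 354^2 = 125316 ≡ 261
172^16 ≡ 261^2 = 68121 ≡ 234
172^32 ≡ 234^2 = 54756 ≡ 367
59 = 32 + 16 + 8 + 2 + 1, so 172^59 ≡ 367·234·261·206·172 ≡ 314 (mod 397)
322·314 = 101108 ≡ 270 (mod 397)
117 ≠ 270; the check fails.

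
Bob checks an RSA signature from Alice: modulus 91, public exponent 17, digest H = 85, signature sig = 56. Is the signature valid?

invalid

sig^2 ≡ 56^2 = 3136 ≡ 42
sig^4 ≡ 42^2 = 1764 ≡ 35
sig^8 ≡ 35^2 = 1225 ≡ 42
sig^16 ≡ 42^2 = 1764 ≡ 35
17 = 16 + 1, so sig^17 ≡ 35·56 ≡ 49 (mod 91)
sig^17 mod 91 = 49, but H = 85.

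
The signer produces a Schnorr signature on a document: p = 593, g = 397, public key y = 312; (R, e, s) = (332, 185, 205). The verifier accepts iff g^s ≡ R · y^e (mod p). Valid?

yes

g^s mod p:
397^205 mod 593 = 261
R · y^e mod p:
312^185 mod 593 = 592
332·592 = 196544 ≡ 261 (mod 593)
261 ≡ 261 (mod 593); signature holds.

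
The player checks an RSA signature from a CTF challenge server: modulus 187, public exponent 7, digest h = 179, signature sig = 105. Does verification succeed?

fails

sig^2 ≡ 105^2 = 11025 ≡ 179
sig^4 ≡ 179^2 = 32041 ≡ 64
7 = 4 + 2 + 1, so sig^7 ≡ 64·179·105 ≡ 96 (mod 187)
The recovered value 96 does not match the digest 179.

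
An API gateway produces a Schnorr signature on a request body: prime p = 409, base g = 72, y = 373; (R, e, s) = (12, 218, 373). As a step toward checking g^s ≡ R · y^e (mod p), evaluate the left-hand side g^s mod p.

164

72^2 = 5184 ≡ 276
72^4 ≡ 276^2 = 76176 ≡ 102
72^8 ≡ 102^2 = 10404 ≡ 179
72^16 ≡ 179^2 = 32041 ≡ 139
72^32 ≡ 139^2 = 19321 ≡ 98
72^64 ≡ 98^2 = 9604 ≡ 197
72^128 ≡ 197^2 = 38809 ≡ 363
72^256 ≡ 363^2 = 131769 ≡ 71
373 = 256 + 64 + 32 + 16 + 4 + 1, so 72^373 ≡ 71·197·98·139·102·72 ≡ 164 (mod 409)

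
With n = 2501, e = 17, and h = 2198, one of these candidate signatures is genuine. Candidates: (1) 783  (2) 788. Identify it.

1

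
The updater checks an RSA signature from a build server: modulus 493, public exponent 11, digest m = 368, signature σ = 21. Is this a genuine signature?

forged

σ^2 ≡ 21^2 = 441
σ^4 ≡ 441^2 = 194481 ≡ 239
σ^8 ≡ 239^2 = 57121 ≡ 426
11 = 8 + 2 + 1, so σ^11 ≡ 426·441·21 ≡ 200 (mod 493)
200 ≠ 368, so verification fails.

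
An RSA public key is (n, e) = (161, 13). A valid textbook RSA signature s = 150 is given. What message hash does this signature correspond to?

Squares mod 161: s^1≡150, s^2≡121, s^4≡151, s^8≡100
13 = 8 + 4 + 1, so s^13 ≡ 100·151·150 ≡ 52 (mod 161)

52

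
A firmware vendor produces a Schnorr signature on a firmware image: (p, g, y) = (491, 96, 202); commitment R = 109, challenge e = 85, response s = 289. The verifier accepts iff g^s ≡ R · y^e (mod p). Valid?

no

g^s mod p:
Squares mod 491: 96^1≡96, 96^2≡378, 96^4≡3, 96^8≡9, 96^16≡81, 96^32≡178, 96^64≡260, 96^128≡333, 96^256≡414
289 = 256 + 32 + 1, so 96^289 ≡ 414·178·96 ≡ 104 (mod 491)
R · y^e mod p:
Squares mod 491: 202^1≡202, 202^2≡51, 202^4≡146, 202^8≡203, 202^16≡456, 202^32≡243, 202^64≡129
85 = 64 + 16 + 4 + 1, so 202^85 ≡ 129·456·146·202 ≡ 365 (mod 491)
109·365 = 39785 ≡ 14 (mod 491)
104 ≠ 14; the check fails.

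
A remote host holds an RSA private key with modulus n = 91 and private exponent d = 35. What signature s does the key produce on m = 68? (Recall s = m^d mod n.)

87

Squares mod 91: m^1≡68, m^2≡74, m^4≡16, m^8≡74, m^16≡16, m^32≡74
35 = 32 + 2 + 1, so m^35 ≡ 74·74·68 ≡ 87 (mod 91)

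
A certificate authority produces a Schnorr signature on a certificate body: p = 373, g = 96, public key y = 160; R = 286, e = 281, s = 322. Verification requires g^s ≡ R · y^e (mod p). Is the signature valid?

g^s mod p:
96^2 = 9216 ≡ 264
96^4 ≡ 264^2 = 69696 ≡ 318
96^8 ≡ 318^2 = 101124 ≡ 41
96^16 ≡ 41^2 = 1681 ≡ 189
96^32 ≡ 189^2 = 35721 ≡ 286
96^64 ≡ 286^2 = 81796 ≡ 109
96^128 ≡ 109^2 = 11881 ≡ 318
96^256 ≡ 318^2 = 101124 ≡ 41
322 = 256 + 64 + 2, so 96^322 ≡ 41·109·264 ≡ 17 (mod 373)
R · y^e mod p:
160^2 = 25600 ≡ 236
160^4 ≡ 236^2 = 55696 ≡ 119
160^8 ≡ 119^2 = 14161 ≡ 360
160^16 ≡ 360^2 = 129600 ≡ 169
160^32 ≡ 169^2 = 28561 ≡ 213
160^64 ≡ 213^2 = 45369 ≡ 236
160^128 ≡ 236^2 = 55696 ≡ 119
160^256 ≡ 119^2 = 14161 ≡ 360
281 = 256 + 16 + 8 + 1, so 160^281 ≡ 360·169·360·160 ≡ 137 (mod 373)
286·137 = 39182 ≡ 17 (mod 373)
17 ≡ 17 (mod 373); signature holds.

valid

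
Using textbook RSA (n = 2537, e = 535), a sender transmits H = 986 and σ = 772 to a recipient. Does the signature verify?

does not verify

σ^535 mod 2537 = 1798
1798 ≠ 986, so verification fails.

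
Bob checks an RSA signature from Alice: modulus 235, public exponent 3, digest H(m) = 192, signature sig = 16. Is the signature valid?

invalid

Squares mod 235: sig^1≡16, sig^2≡21
3 = 2 + 1, so sig^3 ≡ 21·16 ≡ 101 (mod 235)
sig^3 mod 235 = 101, but H(m) = 192.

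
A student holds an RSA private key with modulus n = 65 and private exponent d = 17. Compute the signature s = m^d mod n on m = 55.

m^2 ≡ 55^2 = 3025 ≡ 35
m^4 ≡ 35^2 = 1225 ≡ 55
m^8 ≡ 55^2 = 3025 ≡ 35
m^16 ≡ 35^2 = 1225 ≡ 55
17 = 16 + 1, so m^17 ≡ 55·55 ≡ 35 (mod 65)

35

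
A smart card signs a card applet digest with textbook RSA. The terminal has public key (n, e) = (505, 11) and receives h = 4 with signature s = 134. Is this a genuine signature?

s^2 ≡ 134^2 = 17956 ≡ 281
s^4 ≡ 281^2 = 78961 ≡ 181
s^8 ≡ 181^2 = 32761 ≡ 441
11 = 8 + 2 + 1, so s^11 ≡ 441·281·134 ≡ 4 (mod 505)
4 = h, so the signature checks out.

genuine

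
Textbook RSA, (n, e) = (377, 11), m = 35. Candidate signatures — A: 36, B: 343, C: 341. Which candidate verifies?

C

Candidate A: Squares mod 377: 36^1≡36, 36^2≡165, 36^4≡81, 36^8≡152; 11 = 8 + 2 + 1, so 36^11 ≡ 152·165·36 ≡ 342 (mod 377)
Candidate B: Squares mod 377: 343^1≡343, 343^2≡25, 343^4≡248, 343^8≡53; 11 = 8 + 2 + 1, so 343^11 ≡ 53·25·343 ≡ 190 (mod 377)
Candidate C: Squares mod 377: 341^1≡341, 341^2≡165, 341^4≡81, 341^8≡152; 11 = 8 + 2 + 1, so 341^11 ≡ 152·165·341 ≡ 35 (mod 377)
  → matches m = 35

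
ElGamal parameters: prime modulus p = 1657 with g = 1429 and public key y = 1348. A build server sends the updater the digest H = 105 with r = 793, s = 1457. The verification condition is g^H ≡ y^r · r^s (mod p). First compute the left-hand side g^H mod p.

207

1429^2 = 2042041 ≡ 617
1429^4 ≡ 617^2 = 380689 ≡ 1236
1429^8 ≡ 1236^2 = 1527696 ≡ 1599
1429^16 ≡ 1599^2 = 2556801 ≡ 50
1429^32 ≡ 50^2 = 2500 ≡ 843
1429^64 ≡ 843^2 = 710649 ≡ 1453
105 = 64 + 32 + 8 + 1, so 1429^105 ≡ 1453·843·1599·1429 ≡ 207 (mod 1657)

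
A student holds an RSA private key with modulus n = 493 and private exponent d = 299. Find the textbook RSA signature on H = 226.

H^2 ≡ 226^2 = 51076 ≡ 297
H^4 ≡ 297^2 = 88209 ≡ 455
H^8 ≡ 455^2 = 207025 ≡ 458
H^16 ≡ 458^2 = 209764 ≡ 239
H^32 ≡ 239^2 = 57121 ≡ 426
H^64 ≡ 426^2 = 181476 ≡ 52
H^128 ≡ 52^2 = 2704 ≡ 239
H^256 ≡ 239^2 = 57121 ≡ 426
299 = 256 + 32 + 8 + 2 + 1, so H^299 ≡ 426·426·458·297·226 ≡ 402 (mod 493)

402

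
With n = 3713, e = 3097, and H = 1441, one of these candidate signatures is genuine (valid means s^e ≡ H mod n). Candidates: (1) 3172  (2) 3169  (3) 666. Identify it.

2

Candidate 1: Squares mod 3713: 3172^1≡3172, 3172^2≡3067, 3172^4≡1460, 3172^8≡338, 3172^16≡2854, 3172^32≡2707, 3172^64≡2100, 3172^128≡2669, 3172^256≡2027, 3172^512≡2151, 3172^1024≡403, 3172^2048≡2750; 3097 = 2048 + 1024 + 16 + 8 + 1, so 3172^3097 ≡ 2750·403·2854·338·3172 ≡ 543 (mod 3713)
Candidate 2: Squares mod 3713: 3169^1≡3169, 3169^2≡2609, 3169^4≡952, 3169^8≡332, 3169^16≡2547, 3169^32≡598, 3169^64≡1156, 3169^128≡3369, 3169^256≡3233, 3169^512≡194, 3169^1024≡506, 3169^2048≡3552; 3097 = 2048 + 1024 + 16 + 8 + 1, so 3169^3097 ≡ 3552·506·2547·332·3169 ≡ 1441 (mod 3713)
  → matches H = 1441
Candidate 3: Squares mod 3713: 666^1≡666, 666^2≡1709, 666^4≡2263, 666^8≡942, 666^16≡3670, 666^32≡1849, 666^64≡2841, 666^128≡2932, 666^256≡1029, 666^512≡636, 666^1024≡3492, 666^2048≡572; 3097 = 2048 + 1024 + 16 + 8 + 1, so 666^3097 ≡ 572·3492·3670·942·666 ≡ 3361 (mod 3713)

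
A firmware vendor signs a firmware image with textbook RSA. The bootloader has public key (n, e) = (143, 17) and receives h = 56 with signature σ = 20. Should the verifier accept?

Squares mod 143: σ^1≡20, σ^2≡114, σ^4≡126, σ^8≡3, σ^16≡9
17 = 16 + 1, so σ^17 ≡ 9·20 ≡ 37 (mod 143)
σ^17 mod 143 = 37, but h = 56.

reject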